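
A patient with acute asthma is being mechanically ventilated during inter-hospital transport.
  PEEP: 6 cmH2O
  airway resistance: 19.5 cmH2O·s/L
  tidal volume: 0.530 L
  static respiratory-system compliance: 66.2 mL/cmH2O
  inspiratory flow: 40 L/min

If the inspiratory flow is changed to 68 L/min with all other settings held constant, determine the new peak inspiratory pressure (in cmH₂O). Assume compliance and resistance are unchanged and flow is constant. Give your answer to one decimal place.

Flow: 40 L/min ÷ 60 = 0.6667 L/s.
New flow: 68 L/min ÷ 60 = 1.1333 L/s.
PIP = Vt/C + R·V̇ + PEEP (constant-flow equation of motion).
Only the resistive term changes: ΔPIP = R × ΔV̇ = 19.5 × (1.1333 − 0.6667) = 19.5 × 0.4666 = 9.099 cmH2O.
Original PIP = 530/66.2 + 19.5×0.6667 + 6 = 27.007 cmH2O; new PIP = 27.007 + (9.099) = 36.106 cmH2O.

36.1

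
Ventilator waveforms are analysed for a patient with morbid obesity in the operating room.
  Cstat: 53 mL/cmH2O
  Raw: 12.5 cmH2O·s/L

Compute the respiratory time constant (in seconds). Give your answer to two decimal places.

0.66

τ = R × C = 12.5 × 53 mL/cmH2O = 12.5 × 0.053 L/cmH2O = 0.6625 s.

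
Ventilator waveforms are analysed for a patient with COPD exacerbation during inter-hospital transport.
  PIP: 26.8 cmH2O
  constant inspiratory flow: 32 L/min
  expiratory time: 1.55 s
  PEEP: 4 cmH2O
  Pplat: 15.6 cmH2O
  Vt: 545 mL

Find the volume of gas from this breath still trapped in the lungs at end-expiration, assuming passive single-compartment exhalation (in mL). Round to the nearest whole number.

113

Flow: 32 L/min ÷ 60 = 0.5333 L/s.
R = (PIP − Pplat)/V̇ = (26.8 − 15.6) / 0.5333 = 11.2/0.5333 = 21.001 cmH2O·s/L.
C = Vt/(Pplat − PEEP) = 545.0 / (15.6 − 4) = 545.0/11.6 = 46.983 mL/cmH2O.
τ = R × C = 21.001 × 0.04698 L/cmH2O = 0.9866 s.
Fraction remaining = e^(−Te/τ) = e^(−1.55/0.9866) = 0.2078.
Trapped volume = 545.0 × 0.2078 = 113.25 mL.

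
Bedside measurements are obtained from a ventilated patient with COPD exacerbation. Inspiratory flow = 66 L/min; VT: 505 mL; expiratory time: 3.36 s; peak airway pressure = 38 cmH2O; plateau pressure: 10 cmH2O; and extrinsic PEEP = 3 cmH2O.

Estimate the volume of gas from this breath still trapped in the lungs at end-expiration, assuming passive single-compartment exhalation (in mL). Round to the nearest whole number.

Flow: 66 L/min ÷ 60 = 1.1 L/s.
R = (PIP − Pplat)/V̇ = (38 − 10) / 1.1 = 28.0/1.1 = 25.455 cmH2O·s/L.
C = Vt/(Pplat − PEEP) = 505.0 / (10 − 3) = 505.0/7.0 = 72.143 mL/cmH2O.
τ = R × C = 25.455 × 0.07214 L/cmH2O = 1.836 s.
Fraction remaining = e^(−Te/τ) = e^(−3.36/1.836) = 0.1604.
Trapped volume = 505.0 × 0.1604 = 81.002 mL.

81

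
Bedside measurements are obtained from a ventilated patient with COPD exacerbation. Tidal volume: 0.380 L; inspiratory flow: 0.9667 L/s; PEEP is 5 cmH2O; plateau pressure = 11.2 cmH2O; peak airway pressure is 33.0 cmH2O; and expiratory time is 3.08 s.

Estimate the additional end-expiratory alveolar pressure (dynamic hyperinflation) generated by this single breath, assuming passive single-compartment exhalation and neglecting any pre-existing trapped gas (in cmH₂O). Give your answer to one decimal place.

0.7

R = (PIP − Pplat)/V̇ = (33.0 − 11.2) / 0.9667 = 21.8/0.9667 = 22.551 cmH2O·s/L.
C = Vt/(Pplat − PEEP) = 380.0 / (11.2 − 5) = 380.0/6.2 = 61.29 mL/cmH2O.
τ = R × C = 22.551 × 0.06129 L/cmH2O = 1.382 s.
Fraction remaining = e^(−Te/τ) = e^(−3.08/1.382) = 0.1077; trapped volume = 380.0 × 0.1077 = 40.926 mL.
Additional alveolar pressure from trapping ≈ V_trapped / C = 40.926 / 61.29 = 0.6677 cmH2O.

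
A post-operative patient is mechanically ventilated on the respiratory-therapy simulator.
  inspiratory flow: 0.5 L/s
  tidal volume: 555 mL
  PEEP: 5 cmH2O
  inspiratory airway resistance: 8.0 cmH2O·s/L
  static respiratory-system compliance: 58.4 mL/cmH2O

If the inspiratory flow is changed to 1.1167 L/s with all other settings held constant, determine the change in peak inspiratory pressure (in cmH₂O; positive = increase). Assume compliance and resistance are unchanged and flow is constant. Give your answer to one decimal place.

4.9

PIP = Vt/C + R·V̇ + PEEP (constant-flow equation of motion).
Only the resistive term changes: ΔPIP = R × ΔV̇ = 8.0 × (1.1167 − 0.5) = 8.0 × 0.6167 = 4.934 cmH2O.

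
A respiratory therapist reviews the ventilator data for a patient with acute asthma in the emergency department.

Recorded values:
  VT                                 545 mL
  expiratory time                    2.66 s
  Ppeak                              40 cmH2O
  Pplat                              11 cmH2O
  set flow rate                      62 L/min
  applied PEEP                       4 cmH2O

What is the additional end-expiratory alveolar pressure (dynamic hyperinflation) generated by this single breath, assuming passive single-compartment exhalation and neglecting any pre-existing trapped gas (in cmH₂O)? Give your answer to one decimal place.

2.1

Flow: 62 L/min ÷ 60 = 1.0333 L/s.
R = (PIP − Pplat)/V̇ = (40 − 11) / 1.0333 = 29.0/1.0333 = 28.065 cmH2O·s/L.
C = Vt/(Pplat − PEEP) = 545.0 / (11 − 4) = 545.0/7.0 = 77.857 mL/cmH2O.
τ = R × C = 28.065 × 0.07786 L/cmH2O = 2.185 s.
Fraction remaining = e^(−Te/τ) = e^(−2.66/2.185) = 0.296; trapped volume = 545.0 × 0.296 = 161.32 mL.
Additional alveolar pressure from trapping ≈ V_trapped / C = 161.32 / 77.857 = 2.072 cmH2O.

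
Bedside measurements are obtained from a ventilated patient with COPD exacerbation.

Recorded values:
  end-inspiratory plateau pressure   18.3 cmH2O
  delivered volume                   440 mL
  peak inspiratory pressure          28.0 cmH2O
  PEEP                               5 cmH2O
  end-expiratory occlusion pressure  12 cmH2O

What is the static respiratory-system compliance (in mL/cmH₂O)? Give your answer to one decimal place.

End-expiratory occlusion gives total PEEP = 12 cmH2O (intrinsic PEEP = 12 − 5 = 7). Use total PEEP for the elastic gradient.
Cstat = Vt / (Pplat − PEEPtotal) = 440 / (18.3 − 12) = 440 / 6.3 = 69.841 mL/cmH2O.

69.8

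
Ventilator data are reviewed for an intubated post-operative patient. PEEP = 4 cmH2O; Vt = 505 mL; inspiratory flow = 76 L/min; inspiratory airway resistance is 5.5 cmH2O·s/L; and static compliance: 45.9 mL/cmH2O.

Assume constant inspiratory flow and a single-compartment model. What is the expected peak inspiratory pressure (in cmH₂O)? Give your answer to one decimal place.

22.0

Flow: 76 L/min ÷ 60 = 1.2667 L/s.
Equation of motion (constant flow): PIP = Vt/C + R·V̇ + PEEP.
PIP = 505/45.9 + 5.5×1.2667 + 4 = 11.002 + 6.967 + 4 = 21.969 cmH2O.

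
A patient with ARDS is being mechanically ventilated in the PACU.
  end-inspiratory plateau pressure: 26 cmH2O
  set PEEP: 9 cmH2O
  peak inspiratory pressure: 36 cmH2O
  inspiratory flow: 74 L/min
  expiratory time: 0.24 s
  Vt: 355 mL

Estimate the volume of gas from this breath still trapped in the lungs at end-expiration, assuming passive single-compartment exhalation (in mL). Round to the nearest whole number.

Flow: 74 L/min ÷ 60 = 1.2333 L/s.
R = (PIP − Pplat)/V̇ = (36 − 26) / 1.2333 = 10.0/1.2333 = 8.108 cmH2O·s/L.
C = Vt/(Pplat − PEEP) = 355.0 / (26 − 9) = 355.0/17.0 = 20.882 mL/cmH2O.
τ = R × C = 8.108 × 0.02088 L/cmH2O = 0.1693 s.
Fraction remaining = e^(−Te/τ) = e^(−0.24/0.1693) = 0.2423.
Trapped volume = 355.0 × 0.2423 = 86.017 mL.

86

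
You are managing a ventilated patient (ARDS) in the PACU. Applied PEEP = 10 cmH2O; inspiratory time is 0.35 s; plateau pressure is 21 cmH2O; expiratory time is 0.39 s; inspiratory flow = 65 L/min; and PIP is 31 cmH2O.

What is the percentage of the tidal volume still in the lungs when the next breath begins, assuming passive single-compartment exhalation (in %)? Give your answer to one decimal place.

Flow: 65 L/min ÷ 60 = 1.0833 L/s.
Vt = flow × Ti = 1.0833 L/s × 0.35 s × 1000 mL/L = 379.16 mL.
R = (PIP − Pplat)/V̇ = (31 − 21) / 1.0833 = 10.0/1.0833 = 9.231 cmH2O·s/L.
C = Vt/(Pplat − PEEP) = 379.16 / (21 − 10) = 379.16/11.0 = 34.469 mL/cmH2O.
τ = R × C = 9.231 × 0.03447 L/cmH2O = 0.3182 s.
Fraction remaining at end-expiration = e^(−Te/τ) = e^(−0.39/0.3182) = 0.2936 → 29.36%.

29.4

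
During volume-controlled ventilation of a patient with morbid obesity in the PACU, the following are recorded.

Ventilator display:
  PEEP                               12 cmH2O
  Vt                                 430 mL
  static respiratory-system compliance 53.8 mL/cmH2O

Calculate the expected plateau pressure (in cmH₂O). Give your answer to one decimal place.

20.0

Pplat = PEEP + Vt / Cstat = 12 + 430 / 53.8 = 12 + 7.993 = 19.993 cmH2O.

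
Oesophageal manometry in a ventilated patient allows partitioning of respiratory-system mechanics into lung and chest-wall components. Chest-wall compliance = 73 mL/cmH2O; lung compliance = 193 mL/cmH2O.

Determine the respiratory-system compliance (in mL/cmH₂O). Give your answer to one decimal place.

Lung and chest wall are elastances in series: 1/Crs = 1/CL + 1/Ccw.
1/Crs = 1/193 + 1/73 = 0.01888.
Crs = 52.966 mL/cmH2O.

53.0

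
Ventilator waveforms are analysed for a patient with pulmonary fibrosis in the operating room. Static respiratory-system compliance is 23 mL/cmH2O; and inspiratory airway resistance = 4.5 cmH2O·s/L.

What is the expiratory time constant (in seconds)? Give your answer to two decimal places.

τ = R × C = 4.5 × 23 mL/cmH2O = 4.5 × 0.023 L/cmH2O = 0.1035 s.

0.10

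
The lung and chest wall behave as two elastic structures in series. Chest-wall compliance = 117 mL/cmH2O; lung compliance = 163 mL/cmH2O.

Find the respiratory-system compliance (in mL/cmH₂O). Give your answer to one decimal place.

68.1

Lung and chest wall are elastances in series: 1/Crs = 1/CL + 1/Ccw.
1/Crs = 1/163 + 1/117 = 0.01468.
Crs = 68.12 mL/cmH2O.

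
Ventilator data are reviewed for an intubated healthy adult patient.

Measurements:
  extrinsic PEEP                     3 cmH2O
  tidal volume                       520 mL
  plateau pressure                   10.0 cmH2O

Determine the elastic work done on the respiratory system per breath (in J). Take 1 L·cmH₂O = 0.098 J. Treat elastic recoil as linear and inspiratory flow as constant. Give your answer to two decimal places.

Elastic work ≈ ½ × (Pplat − PEEP) × Vt = 0.5 × (10.0 − 3) × 0.520 L = 0.5 × 7.0 × 0.520 = 1.82 L·cmH2O.
× 0.098 J/(L·cmH2O) → 0.1784 J.

0.18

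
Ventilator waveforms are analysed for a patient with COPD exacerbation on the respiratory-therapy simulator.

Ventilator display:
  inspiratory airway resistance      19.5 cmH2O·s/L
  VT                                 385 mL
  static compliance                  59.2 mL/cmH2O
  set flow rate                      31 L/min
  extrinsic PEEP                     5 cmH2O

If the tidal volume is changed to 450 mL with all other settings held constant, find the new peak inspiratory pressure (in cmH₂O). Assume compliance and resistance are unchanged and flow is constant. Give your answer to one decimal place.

Flow: 31 L/min ÷ 60 = 0.5167 L/s.
PIP = Vt/C + R·V̇ + PEEP (constant-flow equation of motion).
Only the elastic term changes: ΔPIP = ΔVt / C = (450 − 385) / 59.2 = 1.098 cmH2O.
Original PIP = 385/59.2 + 19.5×0.5167 + 5 = 21.579 cmH2O; new PIP = 21.579 + (1.098) = 22.677 cmH2O.

22.7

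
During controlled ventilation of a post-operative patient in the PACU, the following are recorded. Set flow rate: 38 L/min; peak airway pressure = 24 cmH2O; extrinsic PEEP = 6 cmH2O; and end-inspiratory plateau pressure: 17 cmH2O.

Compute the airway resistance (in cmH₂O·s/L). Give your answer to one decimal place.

11.1

Flow: 38 L/min ÷ 60 = 0.6333 L/s.
Raw = (PIP − Pplat) / flow = (24 − 17) / 0.6333 = 7.0 / 0.6333 = 11.053 cmH2O·s/L.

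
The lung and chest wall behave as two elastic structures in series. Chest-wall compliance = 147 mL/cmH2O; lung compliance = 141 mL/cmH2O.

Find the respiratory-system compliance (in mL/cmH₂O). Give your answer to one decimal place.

Lung and chest wall are elastances in series: 1/Crs = 1/CL + 1/Ccw.
1/Crs = 1/141 + 1/147 = 0.01389.
Crs = 71.994 mL/cmH2O.

72.0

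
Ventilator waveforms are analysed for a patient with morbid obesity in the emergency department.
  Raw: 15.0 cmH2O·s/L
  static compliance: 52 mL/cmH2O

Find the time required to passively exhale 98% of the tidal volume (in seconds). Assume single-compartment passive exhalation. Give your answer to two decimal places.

τ = R × C = 15.0 × 52 mL/cmH2O = 15.0 × 0.052 L/cmH2O = 0.78 s.
Exhaled fraction f = 1 − e^(−t/τ) → t = −τ·ln(1 − f) = −0.78·ln(0.02) = 3.051 s.

3.05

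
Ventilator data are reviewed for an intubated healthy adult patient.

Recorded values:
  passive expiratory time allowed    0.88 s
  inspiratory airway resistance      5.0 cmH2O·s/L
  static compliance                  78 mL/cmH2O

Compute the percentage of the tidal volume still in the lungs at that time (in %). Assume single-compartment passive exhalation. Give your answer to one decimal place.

τ = R × C = 5.0 × 78 mL/cmH2O = 5.0 × 0.078 L/cmH2O = 0.39 s.
Passive exhalation: V(t)/V₀ = e^(−t/τ) = e^(−0.88/0.39) = 0.1047.
Fraction remaining = 0.1047 → 10.47%.

10.5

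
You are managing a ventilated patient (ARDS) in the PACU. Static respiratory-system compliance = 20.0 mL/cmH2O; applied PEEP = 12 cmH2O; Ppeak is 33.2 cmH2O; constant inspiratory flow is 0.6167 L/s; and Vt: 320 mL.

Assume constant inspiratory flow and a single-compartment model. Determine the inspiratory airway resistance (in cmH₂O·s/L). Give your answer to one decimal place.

8.4

Equation of motion (constant flow): PIP = Vt/C + R·V̇ + PEEP.
R·V̇ = PIP − Vt/C − PEEP = 33.2 − 320/20.0 − 12 = 33.2 − 16.0 − 12 = 5.2 cmH2O.
R = 5.2 / 0.6167 = 8.432 cmH2O·s/L.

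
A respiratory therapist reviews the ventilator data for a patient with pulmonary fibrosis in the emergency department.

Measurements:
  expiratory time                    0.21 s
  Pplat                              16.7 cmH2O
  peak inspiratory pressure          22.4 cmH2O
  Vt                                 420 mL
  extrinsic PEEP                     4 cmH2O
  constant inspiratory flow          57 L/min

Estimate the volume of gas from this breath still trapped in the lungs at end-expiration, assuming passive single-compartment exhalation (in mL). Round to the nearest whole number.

Flow: 57 L/min ÷ 60 = 0.95 L/s.
R = (PIP − Pplat)/V̇ = (22.4 − 16.7) / 0.95 = 5.7/0.95 = 6.0 cmH2O·s/L.
C = Vt/(Pplat − PEEP) = 420.0 / (16.7 − 4) = 420.0/12.7 = 33.071 mL/cmH2O.
τ = R × C = 6.0 × 0.03307 L/cmH2O = 0.1984 s.
Fraction remaining = e^(−Te/τ) = e^(−0.21/0.1984) = 0.347.
Trapped volume = 420.0 × 0.347 = 145.74 mL.

146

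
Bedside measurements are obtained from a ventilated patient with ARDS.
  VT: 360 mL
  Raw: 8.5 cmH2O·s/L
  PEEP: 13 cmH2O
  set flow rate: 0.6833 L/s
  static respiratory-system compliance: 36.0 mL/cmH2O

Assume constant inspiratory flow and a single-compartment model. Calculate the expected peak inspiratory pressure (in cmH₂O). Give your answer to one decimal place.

Equation of motion (constant flow): PIP = Vt/C + R·V̇ + PEEP.
PIP = 360/36.0 + 8.5×0.6833 + 13 = 10.0 + 5.808 + 13 = 28.808 cmH2O.

28.8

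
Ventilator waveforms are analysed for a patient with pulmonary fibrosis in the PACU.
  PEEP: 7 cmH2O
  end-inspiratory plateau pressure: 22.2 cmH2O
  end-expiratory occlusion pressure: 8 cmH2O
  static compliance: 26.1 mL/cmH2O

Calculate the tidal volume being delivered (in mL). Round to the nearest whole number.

371

End-expiratory occlusion gives total PEEP = 8 cmH2O (intrinsic PEEP = 8 − 7 = 1). Use total PEEP for the elastic gradient.
Vt = Cstat × (Pplat − PEEPtotal) = 26.1 × (22.2 − 8) = 26.1 × 14.2 = 370.62 mL.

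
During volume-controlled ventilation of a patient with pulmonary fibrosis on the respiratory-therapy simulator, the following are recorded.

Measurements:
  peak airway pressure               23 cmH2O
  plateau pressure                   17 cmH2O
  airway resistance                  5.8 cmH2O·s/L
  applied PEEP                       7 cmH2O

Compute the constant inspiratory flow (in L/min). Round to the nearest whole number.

flow = (PIP − Pplat) / Raw = (23 − 17) / 5.8 = 1.034 L/s × 60 = 62.04 L/min.

62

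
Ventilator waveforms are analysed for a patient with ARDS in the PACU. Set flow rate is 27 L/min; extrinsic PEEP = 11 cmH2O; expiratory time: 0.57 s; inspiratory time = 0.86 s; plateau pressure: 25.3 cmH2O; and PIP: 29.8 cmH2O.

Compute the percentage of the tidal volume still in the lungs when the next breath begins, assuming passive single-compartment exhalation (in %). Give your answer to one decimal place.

12.2

Flow: 27 L/min ÷ 60 = 0.45 L/s.
Vt = flow × Ti = 0.45 L/s × 0.86 s × 1000 mL/L = 387.0 mL.
R = (PIP − Pplat)/V̇ = (29.8 − 25.3) / 0.45 = 4.5/0.45 = 10.0 cmH2O·s/L.
C = Vt/(Pplat − PEEP) = 387.0 / (25.3 − 11) = 387.0/14.3 = 27.063 mL/cmH2O.
τ = R × C = 10.0 × 0.02706 L/cmH2O = 0.2706 s.
Fraction remaining at end-expiration = e^(−Te/τ) = e^(−0.57/0.2706) = 0.1217 → 12.17%.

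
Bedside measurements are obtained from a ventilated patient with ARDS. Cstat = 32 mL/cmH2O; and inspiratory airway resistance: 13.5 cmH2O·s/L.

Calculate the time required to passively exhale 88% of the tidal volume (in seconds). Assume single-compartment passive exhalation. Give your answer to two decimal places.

0.92

τ = R × C = 13.5 × 32 mL/cmH2O = 13.5 × 0.032 L/cmH2O = 0.432 s.
Exhaled fraction f = 1 − e^(−t/τ) → t = −τ·ln(1 − f) = −0.432·ln(0.12) = 0.916 s.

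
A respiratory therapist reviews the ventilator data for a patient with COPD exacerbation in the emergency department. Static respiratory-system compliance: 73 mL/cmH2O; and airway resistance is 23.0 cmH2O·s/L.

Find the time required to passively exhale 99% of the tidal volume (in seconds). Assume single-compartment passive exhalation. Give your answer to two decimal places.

7.73

τ = R × C = 23.0 × 73 mL/cmH2O = 23.0 × 0.073 L/cmH2O = 1.679 s.
Exhaled fraction f = 1 − e^(−t/τ) → t = −τ·ln(1 − f) = −1.679·ln(0.01) = 7.732 s.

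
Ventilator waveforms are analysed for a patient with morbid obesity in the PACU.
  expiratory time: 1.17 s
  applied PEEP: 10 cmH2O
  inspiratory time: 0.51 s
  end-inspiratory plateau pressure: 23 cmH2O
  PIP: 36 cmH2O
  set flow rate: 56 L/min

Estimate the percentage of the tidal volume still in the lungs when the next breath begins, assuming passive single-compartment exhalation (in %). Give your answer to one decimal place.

10.1

Flow: 56 L/min ÷ 60 = 0.9333 L/s.
Vt = flow × Ti = 0.9333 L/s × 0.51 s × 1000 mL/L = 475.98 mL.
R = (PIP − Pplat)/V̇ = (36 − 23) / 0.9333 = 13.0/0.9333 = 13.929 cmH2O·s/L.
C = Vt/(Pplat − PEEP) = 475.98 / (23 − 10) = 475.98/13.0 = 36.614 mL/cmH2O.
τ = R × C = 13.929 × 0.03661 L/cmH2O = 0.5099 s.
Fraction remaining at end-expiration = e^(−Te/τ) = e^(−1.17/0.5099) = 0.1008 → 10.08%.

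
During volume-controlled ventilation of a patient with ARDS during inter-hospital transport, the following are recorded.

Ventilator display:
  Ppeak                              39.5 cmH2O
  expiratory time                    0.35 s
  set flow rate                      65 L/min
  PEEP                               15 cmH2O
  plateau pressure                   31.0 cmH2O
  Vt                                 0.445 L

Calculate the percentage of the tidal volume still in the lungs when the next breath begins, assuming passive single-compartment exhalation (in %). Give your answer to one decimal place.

Flow: 65 L/min ÷ 60 = 1.0833 L/s.
R = (PIP − Pplat)/V̇ = (39.5 − 31.0) / 1.0833 = 8.5/1.0833 = 7.846 cmH2O·s/L.
C = Vt/(Pplat − PEEP) = 445.0 / (31.0 − 15) = 445.0/16.0 = 27.813 mL/cmH2O.
τ = R × C = 7.846 × 0.02781 L/cmH2O = 0.2182 s.
Fraction remaining at end-expiration = e^(−Te/τ) = e^(−0.35/0.2182) = 0.2011 → 20.11%.

20.1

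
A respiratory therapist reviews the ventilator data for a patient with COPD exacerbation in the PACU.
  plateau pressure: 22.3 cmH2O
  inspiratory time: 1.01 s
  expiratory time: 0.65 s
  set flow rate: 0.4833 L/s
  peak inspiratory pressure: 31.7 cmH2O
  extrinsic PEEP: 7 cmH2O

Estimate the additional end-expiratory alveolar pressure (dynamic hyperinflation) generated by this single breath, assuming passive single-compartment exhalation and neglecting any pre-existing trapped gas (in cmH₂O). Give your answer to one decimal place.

5.4

Vt = flow × Ti = 0.4833 L/s × 1.01 s × 1000 mL/L = 488.13 mL.
R = (PIP − Pplat)/V̇ = (31.7 − 22.3) / 0.4833 = 9.4/0.4833 = 19.45 cmH2O·s/L.
C = Vt/(Pplat − PEEP) = 488.13 / (22.3 − 7) = 488.13/15.3 = 31.904 mL/cmH2O.
τ = R × C = 19.45 × 0.0319 L/cmH2O = 0.6205 s.
Fraction remaining = e^(−Te/τ) = e^(−0.65/0.6205) = 0.3508; trapped volume = 488.13 × 0.3508 = 171.24 mL.
Additional alveolar pressure from trapping ≈ V_trapped / C = 171.24 / 31.904 = 5.367 cmH2O.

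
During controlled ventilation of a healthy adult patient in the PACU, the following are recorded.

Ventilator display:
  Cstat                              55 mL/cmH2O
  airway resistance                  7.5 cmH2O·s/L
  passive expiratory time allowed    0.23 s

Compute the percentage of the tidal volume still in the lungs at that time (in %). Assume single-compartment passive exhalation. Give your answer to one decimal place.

τ = R × C = 7.5 × 55 mL/cmH2O = 7.5 × 0.055 L/cmH2O = 0.4125 s.
Passive exhalation: V(t)/V₀ = e^(−t/τ) = e^(−0.23/0.4125) = 0.5726.
Fraction remaining = 0.5726 → 57.26%.

57.3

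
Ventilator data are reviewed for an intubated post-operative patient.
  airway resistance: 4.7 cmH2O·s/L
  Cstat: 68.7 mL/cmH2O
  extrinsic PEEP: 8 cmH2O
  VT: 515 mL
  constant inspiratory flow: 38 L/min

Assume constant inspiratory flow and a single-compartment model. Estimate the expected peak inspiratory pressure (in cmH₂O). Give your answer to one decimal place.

18.5

Flow: 38 L/min ÷ 60 = 0.6333 L/s.
Equation of motion (constant flow): PIP = Vt/C + R·V̇ + PEEP.
PIP = 515/68.7 + 4.7×0.6333 + 8 = 7.496 + 2.977 + 8 = 18.473 cmH2O.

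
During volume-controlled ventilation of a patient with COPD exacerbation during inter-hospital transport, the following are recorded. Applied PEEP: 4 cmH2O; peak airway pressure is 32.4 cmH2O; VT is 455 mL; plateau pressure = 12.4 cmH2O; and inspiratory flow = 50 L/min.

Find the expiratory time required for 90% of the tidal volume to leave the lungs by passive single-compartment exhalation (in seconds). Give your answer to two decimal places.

2.99

Flow: 50 L/min ÷ 60 = 0.8333 L/s.
R = (PIP − Pplat)/V̇ = (32.4 − 12.4) / 0.8333 = 20.0/0.8333 = 24.001 cmH2O·s/L.
C = Vt/(Pplat − PEEP) = 455.0 / (12.4 − 4) = 455.0/8.4 = 54.167 mL/cmH2O.
τ = R × C = 24.001 × 0.05417 L/cmH2O = 1.3 s.
t = −τ·ln(1 − 0.90) = −1.3·ln(0.1) = 2.993 s.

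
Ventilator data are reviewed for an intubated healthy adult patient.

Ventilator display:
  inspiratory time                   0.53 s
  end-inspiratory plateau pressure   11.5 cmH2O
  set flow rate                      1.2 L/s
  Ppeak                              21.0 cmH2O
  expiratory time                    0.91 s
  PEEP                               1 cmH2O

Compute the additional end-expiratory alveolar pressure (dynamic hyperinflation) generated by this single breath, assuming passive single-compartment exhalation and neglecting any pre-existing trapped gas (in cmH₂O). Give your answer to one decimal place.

1.6

Vt = flow × Ti = 1.2 L/s × 0.53 s × 1000 mL/L = 636.0 mL.
R = (PIP − Pplat)/V̇ = (21.0 − 11.5) / 1.2 = 9.5/1.2 = 7.917 cmH2O·s/L.
C = Vt/(Pplat − PEEP) = 636.0 / (11.5 − 1) = 636.0/10.5 = 60.571 mL/cmH2O.
τ = R × C = 7.917 × 0.06057 L/cmH2O = 0.4795 s.
Fraction remaining = e^(−Te/τ) = e^(−0.91/0.4795) = 0.1499; trapped volume = 636.0 × 0.1499 = 95.336 mL.
Additional alveolar pressure from trapping ≈ V_trapped / C = 95.336 / 60.571 = 1.574 cmH2O.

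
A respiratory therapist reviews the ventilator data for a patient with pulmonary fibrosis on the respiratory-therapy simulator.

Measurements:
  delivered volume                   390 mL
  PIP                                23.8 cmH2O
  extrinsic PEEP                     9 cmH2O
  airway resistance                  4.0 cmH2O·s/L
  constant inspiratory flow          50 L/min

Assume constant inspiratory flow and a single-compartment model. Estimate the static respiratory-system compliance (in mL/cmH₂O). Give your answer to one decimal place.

Flow: 50 L/min ÷ 60 = 0.8333 L/s.
Equation of motion (constant flow): PIP = Vt/C + R·V̇ + PEEP.
Vt/C = PIP − R·V̇ − PEEP = 23.8 − 4.0×0.8333 − 9 = 23.8 − 3.333 − 9 = 11.467 cmH2O.
C = Vt / 11.467 = 390 / 11.467 = 34.011 mL/cmH2O.

34.0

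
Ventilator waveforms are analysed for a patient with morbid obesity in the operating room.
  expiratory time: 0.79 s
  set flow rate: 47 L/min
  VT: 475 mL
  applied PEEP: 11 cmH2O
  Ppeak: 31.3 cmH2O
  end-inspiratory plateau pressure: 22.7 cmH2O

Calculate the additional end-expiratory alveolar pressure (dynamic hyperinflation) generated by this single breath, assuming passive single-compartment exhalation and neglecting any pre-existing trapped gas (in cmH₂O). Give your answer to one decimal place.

2.0

Flow: 47 L/min ÷ 60 = 0.7833 L/s.
R = (PIP − Pplat)/V̇ = (31.3 − 22.7) / 0.7833 = 8.6/0.7833 = 10.979 cmH2O·s/L.
C = Vt/(Pplat − PEEP) = 475.0 / (22.7 − 11) = 475.0/11.7 = 40.598 mL/cmH2O.
τ = R × C = 10.979 × 0.0406 L/cmH2O = 0.4457 s.
Fraction remaining = e^(−Te/τ) = e^(−0.79/0.4457) = 0.1699; trapped volume = 475.0 × 0.1699 = 80.703 mL.
Additional alveolar pressure from trapping ≈ V_trapped / C = 80.703 / 40.598 = 1.988 cmH2O.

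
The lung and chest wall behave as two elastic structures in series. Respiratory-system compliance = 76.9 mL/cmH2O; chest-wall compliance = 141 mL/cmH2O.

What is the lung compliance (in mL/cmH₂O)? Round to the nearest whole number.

1/CL = 1/Crs − 1/Ccw.
1/CL = 1/76.9 − 1/141 = 0.005912.
CL = 169.15 mL/cmH2O.

169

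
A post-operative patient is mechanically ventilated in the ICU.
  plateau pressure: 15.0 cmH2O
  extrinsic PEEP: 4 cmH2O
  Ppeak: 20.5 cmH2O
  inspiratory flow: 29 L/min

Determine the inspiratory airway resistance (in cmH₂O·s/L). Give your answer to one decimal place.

11.4

Flow: 29 L/min ÷ 60 = 0.4833 L/s.
Raw = (PIP − Pplat) / flow = (20.5 − 15.0) / 0.4833 = 5.5 / 0.4833 = 11.38 cmH2O·s/L.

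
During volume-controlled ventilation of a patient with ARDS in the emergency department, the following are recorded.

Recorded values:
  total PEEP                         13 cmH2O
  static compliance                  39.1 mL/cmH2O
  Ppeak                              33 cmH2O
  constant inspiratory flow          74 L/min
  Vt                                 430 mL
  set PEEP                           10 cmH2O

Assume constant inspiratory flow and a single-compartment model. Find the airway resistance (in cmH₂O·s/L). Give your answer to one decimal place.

Flow: 74 L/min ÷ 60 = 1.2333 L/s.
Total PEEP = 13 cmH2O (set 10 + intrinsic 3); this is the baseline alveolar pressure.
Equation of motion (constant flow): PIP = Vt/C + R·V̇ + PEEP.
R·V̇ = PIP − Vt/C − PEEP = 33 − 430/39.1 − 13 = 33 − 10.997 − 13 = 9.003 cmH2O.
R = 9.003 / 1.2333 = 7.3 cmH2O·s/L.

7.3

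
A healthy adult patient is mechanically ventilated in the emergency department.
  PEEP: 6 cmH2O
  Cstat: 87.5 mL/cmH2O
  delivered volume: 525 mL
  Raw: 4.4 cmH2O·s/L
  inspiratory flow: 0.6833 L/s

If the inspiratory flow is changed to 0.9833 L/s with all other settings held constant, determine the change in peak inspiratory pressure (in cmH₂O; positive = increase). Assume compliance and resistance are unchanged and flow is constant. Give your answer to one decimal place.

PIP = Vt/C + R·V̇ + PEEP (constant-flow equation of motion).
Only the resistive term changes: ΔPIP = R × ΔV̇ = 4.4 × (0.9833 − 0.6833) = 4.4 × 0.3 = 1.32 cmH2O.

1.3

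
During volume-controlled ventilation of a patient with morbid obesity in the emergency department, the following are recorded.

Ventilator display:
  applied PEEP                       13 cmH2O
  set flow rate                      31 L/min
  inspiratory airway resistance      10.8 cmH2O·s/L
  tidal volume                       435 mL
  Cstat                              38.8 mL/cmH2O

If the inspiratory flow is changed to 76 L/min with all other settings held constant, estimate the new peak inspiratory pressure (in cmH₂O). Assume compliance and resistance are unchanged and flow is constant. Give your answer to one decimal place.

37.9

Flow: 31 L/min ÷ 60 = 0.5167 L/s.
New flow: 76 L/min ÷ 60 = 1.2667 L/s.
PIP = Vt/C + R·V̇ + PEEP (constant-flow equation of motion).
Only the resistive term changes: ΔPIP = R × ΔV̇ = 10.8 × (1.2667 − 0.5167) = 10.8 × 0.75 = 8.1 cmH2O.
Original PIP = 435/38.8 + 10.8×0.5167 + 13 = 29.792 cmH2O; new PIP = 29.792 + (8.1) = 37.892 cmH2O.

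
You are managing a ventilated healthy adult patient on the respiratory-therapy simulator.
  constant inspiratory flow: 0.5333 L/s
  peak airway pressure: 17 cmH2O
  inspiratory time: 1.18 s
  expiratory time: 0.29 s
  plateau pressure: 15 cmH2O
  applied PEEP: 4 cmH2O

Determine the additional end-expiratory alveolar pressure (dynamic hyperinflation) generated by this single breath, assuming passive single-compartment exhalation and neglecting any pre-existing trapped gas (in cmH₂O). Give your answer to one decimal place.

2.8

Vt = flow × Ti = 0.5333 L/s × 1.18 s × 1000 mL/L = 629.29 mL.
R = (PIP − Pplat)/V̇ = (17 − 15) / 0.5333 = 2.0/0.5333 = 3.75 cmH2O·s/L.
C = Vt/(Pplat − PEEP) = 629.29 / (15 − 4) = 629.29/11.0 = 57.208 mL/cmH2O.
τ = R × C = 3.75 × 0.05721 L/cmH2O = 0.2145 s.
Fraction remaining = e^(−Te/τ) = e^(−0.29/0.2145) = 0.2587; trapped volume = 629.29 × 0.2587 = 162.8 mL.
Additional alveolar pressure from trapping ≈ V_trapped / C = 162.8 / 57.208 = 2.846 cmH2O.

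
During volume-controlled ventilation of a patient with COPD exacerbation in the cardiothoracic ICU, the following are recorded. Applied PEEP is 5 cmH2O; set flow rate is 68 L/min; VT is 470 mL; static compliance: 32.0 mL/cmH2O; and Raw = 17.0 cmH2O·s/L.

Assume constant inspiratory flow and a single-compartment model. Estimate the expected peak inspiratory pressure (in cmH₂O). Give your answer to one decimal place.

39.0

Flow: 68 L/min ÷ 60 = 1.1333 L/s.
Equation of motion (constant flow): PIP = Vt/C + R·V̇ + PEEP.
PIP = 470/32.0 + 17.0×1.1333 + 5 = 14.688 + 19.266 + 5 = 38.954 cmH2O.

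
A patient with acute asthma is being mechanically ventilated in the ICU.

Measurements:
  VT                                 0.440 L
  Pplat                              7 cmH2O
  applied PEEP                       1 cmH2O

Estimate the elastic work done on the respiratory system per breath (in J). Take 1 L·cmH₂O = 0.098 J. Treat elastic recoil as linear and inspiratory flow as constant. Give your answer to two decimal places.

0.13

Elastic work ≈ ½ × (Pplat − PEEP) × Vt = 0.5 × (7 − 1) × 0.440 L = 0.5 × 6.0 × 0.440 = 1.32 L·cmH2O.
× 0.098 J/(L·cmH2O) → 0.1294 J.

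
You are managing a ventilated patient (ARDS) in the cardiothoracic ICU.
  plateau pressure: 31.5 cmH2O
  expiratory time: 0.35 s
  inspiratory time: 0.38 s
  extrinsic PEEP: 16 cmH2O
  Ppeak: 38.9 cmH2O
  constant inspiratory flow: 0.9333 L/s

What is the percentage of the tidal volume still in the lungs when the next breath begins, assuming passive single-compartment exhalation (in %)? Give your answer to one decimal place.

14.5

Vt = flow × Ti = 0.9333 L/s × 0.38 s × 1000 mL/L = 354.65 mL.
R = (PIP − Pplat)/V̇ = (38.9 − 31.5) / 0.9333 = 7.4/0.9333 = 7.929 cmH2O·s/L.
C = Vt/(Pplat − PEEP) = 354.65 / (31.5 − 16) = 354.65/15.5 = 22.881 mL/cmH2O.
τ = R × C = 7.929 × 0.02288 L/cmH2O = 0.1814 s.
Fraction remaining at end-expiration = e^(−Te/τ) = e^(−0.35/0.1814) = 0.1452 → 14.52%.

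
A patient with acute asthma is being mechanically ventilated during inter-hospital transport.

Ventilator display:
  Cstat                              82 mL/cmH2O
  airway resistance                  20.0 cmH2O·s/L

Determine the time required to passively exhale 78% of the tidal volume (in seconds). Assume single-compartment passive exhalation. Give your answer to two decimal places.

2.48

τ = R × C = 20.0 × 82 mL/cmH2O = 20.0 × 0.082 L/cmH2O = 1.64 s.
Exhaled fraction f = 1 − e^(−t/τ) → t = −τ·ln(1 − f) = −1.64·ln(0.22) = 2.483 s.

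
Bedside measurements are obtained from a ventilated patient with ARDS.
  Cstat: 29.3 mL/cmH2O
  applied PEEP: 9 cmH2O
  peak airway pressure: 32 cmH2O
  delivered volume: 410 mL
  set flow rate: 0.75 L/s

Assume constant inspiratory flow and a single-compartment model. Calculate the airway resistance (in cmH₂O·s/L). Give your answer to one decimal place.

12.0

Equation of motion (constant flow): PIP = Vt/C + R·V̇ + PEEP.
R·V̇ = PIP − Vt/C − PEEP = 32 − 410/29.3 − 9 = 32 − 13.993 − 9 = 9.007 cmH2O.
R = 9.007 / 0.75 = 12.009 cmH2O·s/L.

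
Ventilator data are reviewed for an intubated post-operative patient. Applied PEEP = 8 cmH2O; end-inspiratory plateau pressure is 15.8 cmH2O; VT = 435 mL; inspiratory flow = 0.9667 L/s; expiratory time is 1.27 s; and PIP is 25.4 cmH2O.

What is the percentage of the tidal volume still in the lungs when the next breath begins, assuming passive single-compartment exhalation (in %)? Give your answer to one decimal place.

10.1

R = (PIP − Pplat)/V̇ = (25.4 − 15.8) / 0.9667 = 9.6/0.9667 = 9.931 cmH2O·s/L.
C = Vt/(Pplat − PEEP) = 435.0 / (15.8 − 8) = 435.0/7.8 = 55.769 mL/cmH2O.
τ = R × C = 9.931 × 0.05577 L/cmH2O = 0.5539 s.
Fraction remaining at end-expiration = e^(−Te/τ) = e^(−1.27/0.5539) = 0.101 → 10.1%.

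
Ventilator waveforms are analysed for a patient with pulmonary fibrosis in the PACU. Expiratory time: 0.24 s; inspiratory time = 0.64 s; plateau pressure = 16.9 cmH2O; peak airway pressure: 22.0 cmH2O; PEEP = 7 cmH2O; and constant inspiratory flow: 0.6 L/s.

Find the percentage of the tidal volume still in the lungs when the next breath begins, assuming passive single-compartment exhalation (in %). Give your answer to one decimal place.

Vt = flow × Ti = 0.6 L/s × 0.64 s × 1000 mL/L = 384.0 mL.
R = (PIP − Pplat)/V̇ = (22.0 − 16.9) / 0.6 = 5.1/0.6 = 8.5 cmH2O·s/L.
C = Vt/(Pplat − PEEP) = 384.0 / (16.9 − 7) = 384.0/9.9 = 38.788 mL/cmH2O.
τ = R × C = 8.5 × 0.03879 L/cmH2O = 0.3297 s.
Fraction remaining at end-expiration = e^(−Te/τ) = e^(−0.24/0.3297) = 0.4829 → 48.29%.

48.3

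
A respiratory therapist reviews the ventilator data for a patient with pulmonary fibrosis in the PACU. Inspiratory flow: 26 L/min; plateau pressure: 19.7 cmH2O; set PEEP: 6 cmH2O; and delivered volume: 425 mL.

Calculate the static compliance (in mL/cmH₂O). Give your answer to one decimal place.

31.0

Cstat = Vt / (Pplat − PEEP) = 425 / (19.7 − 6) = 425 / 13.7 = 31.022 mL/cmH2O.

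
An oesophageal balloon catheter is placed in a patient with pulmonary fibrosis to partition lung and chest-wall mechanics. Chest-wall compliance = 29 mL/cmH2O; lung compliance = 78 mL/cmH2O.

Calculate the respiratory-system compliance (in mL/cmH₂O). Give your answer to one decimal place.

21.1

Lung and chest wall are elastances in series: 1/Crs = 1/CL + 1/Ccw.
1/Crs = 1/78 + 1/29 = 0.0473.
Crs = 21.142 mL/cmH2O.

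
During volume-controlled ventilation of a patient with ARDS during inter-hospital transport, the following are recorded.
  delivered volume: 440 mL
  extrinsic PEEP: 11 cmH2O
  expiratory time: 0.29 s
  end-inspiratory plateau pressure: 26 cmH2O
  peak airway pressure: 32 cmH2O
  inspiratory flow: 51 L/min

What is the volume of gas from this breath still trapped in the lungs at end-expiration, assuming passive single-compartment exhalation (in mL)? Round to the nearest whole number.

108

Flow: 51 L/min ÷ 60 = 0.85 L/s.
R = (PIP − Pplat)/V̇ = (32 − 26) / 0.85 = 6.0/0.85 = 7.059 cmH2O·s/L.
C = Vt/(Pplat − PEEP) = 440.0 / (26 − 11) = 440.0/15.0 = 29.333 mL/cmH2O.
τ = R × C = 7.059 × 0.02933 L/cmH2O = 0.207 s.
Fraction remaining = e^(−Te/τ) = e^(−0.29/0.207) = 0.2464.
Trapped volume = 440.0 × 0.2464 = 108.42 mL.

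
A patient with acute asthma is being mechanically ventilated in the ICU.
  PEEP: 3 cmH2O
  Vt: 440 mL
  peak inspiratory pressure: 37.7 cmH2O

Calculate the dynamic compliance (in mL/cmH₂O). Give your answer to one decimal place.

12.7

Dynamic compliance = Vt / (PIP − PEEP) = 440 / (37.7 − 3) = 440 / 34.7 = 12.68 mL/cmH2O.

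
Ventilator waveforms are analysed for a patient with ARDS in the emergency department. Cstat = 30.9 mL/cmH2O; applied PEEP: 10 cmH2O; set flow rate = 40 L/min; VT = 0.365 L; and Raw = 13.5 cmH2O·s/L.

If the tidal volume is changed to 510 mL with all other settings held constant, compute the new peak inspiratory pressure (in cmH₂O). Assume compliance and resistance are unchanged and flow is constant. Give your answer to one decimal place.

35.5

Flow: 40 L/min ÷ 60 = 0.6667 L/s.
PIP = Vt/C + R·V̇ + PEEP (constant-flow equation of motion).
Only the elastic term changes: ΔPIP = ΔVt / C = (510 − 365) / 30.9 = 4.693 cmH2O.
Original PIP = 365/30.9 + 13.5×0.6667 + 10 = 30.813 cmH2O; new PIP = 30.813 + (4.693) = 35.506 cmH2O.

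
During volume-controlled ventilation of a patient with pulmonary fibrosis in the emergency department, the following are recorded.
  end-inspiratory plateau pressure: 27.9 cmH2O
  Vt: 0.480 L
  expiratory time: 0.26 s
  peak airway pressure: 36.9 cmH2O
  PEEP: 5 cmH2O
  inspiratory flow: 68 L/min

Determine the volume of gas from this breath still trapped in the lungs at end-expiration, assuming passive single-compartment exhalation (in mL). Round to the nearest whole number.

101

Flow: 68 L/min ÷ 60 = 1.1333 L/s.
R = (PIP − Pplat)/V̇ = (36.9 − 27.9) / 1.1333 = 9.0/1.1333 = 7.941 cmH2O·s/L.
C = Vt/(Pplat − PEEP) = 480.0 / (27.9 − 5) = 480.0/22.9 = 20.961 mL/cmH2O.
τ = R × C = 7.941 × 0.02096 L/cmH2O = 0.1664 s.
Fraction remaining = e^(−Te/τ) = e^(−0.26/0.1664) = 0.2096.
Trapped volume = 480.0 × 0.2096 = 100.61 mL.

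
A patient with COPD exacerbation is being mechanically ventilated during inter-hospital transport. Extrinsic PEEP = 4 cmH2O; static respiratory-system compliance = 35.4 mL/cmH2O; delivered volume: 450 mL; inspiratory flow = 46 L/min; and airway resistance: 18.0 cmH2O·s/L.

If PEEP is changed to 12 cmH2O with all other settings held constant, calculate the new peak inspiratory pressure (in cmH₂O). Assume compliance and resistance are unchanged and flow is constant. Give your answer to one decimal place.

Flow: 46 L/min ÷ 60 = 0.7667 L/s.
PIP = Vt/C + R·V̇ + PEEP (constant-flow equation of motion).
Only the baseline term changes: ΔPIP = ΔPEEP = 12 − 4 = 8.0 cmH2O.
Original PIP = 450/35.4 + 18.0×0.7667 + 4 = 30.512 cmH2O; new PIP = 30.512 + (8.0) = 38.512 cmH2O.

38.5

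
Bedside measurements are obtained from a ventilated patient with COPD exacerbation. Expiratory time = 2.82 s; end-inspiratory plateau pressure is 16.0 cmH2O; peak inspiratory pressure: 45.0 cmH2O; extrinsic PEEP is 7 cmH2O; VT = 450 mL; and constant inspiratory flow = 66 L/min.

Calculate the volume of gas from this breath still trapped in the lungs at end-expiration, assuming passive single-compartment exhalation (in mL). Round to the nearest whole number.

Flow: 66 L/min ÷ 60 = 1.1 L/s.
R = (PIP − Pplat)/V̇ = (45.0 − 16.0) / 1.1 = 29.0/1.1 = 26.364 cmH2O·s/L.
C = Vt/(Pplat − PEEP) = 450.0 / (16.0 − 7) = 450.0/9.0 = 50.0 mL/cmH2O.
τ = R × C = 26.364 × 0.05 L/cmH2O = 1.318 s.
Fraction remaining = e^(−Te/τ) = e^(−2.82/1.318) = 0.1177.
Trapped volume = 450.0 × 0.1177 = 52.965 mL.

53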